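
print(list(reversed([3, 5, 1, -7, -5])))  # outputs [-5, -7, 1, 5, 3]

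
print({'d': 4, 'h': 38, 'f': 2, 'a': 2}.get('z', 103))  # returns 103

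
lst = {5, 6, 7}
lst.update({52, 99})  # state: {5, 6, 7, 52, 99}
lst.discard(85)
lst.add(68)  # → {5, 6, 7, 52, 68, 99}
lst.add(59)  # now {5, 6, 7, 52, 59, 68, 99}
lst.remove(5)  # {6, 7, 52, 59, 68, 99}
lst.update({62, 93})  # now {6, 7, 52, 59, 62, 68, 93, 99}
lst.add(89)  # {6, 7, 52, 59, 62, 68, 89, 93, 99}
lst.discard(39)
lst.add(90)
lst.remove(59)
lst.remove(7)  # {6, 52, 62, 68, 89, 90, 93, 99}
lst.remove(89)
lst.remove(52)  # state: {6, 62, 68, 90, 93, 99}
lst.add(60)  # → {6, 60, 62, 68, 90, 93, 99}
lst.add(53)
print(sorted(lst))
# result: [6, 53, 60, 62, 68, 90, 93, 99]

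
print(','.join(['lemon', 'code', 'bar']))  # lemon,code,bar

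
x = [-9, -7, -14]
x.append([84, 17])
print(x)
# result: [-9, -7, -14, [84, 17]]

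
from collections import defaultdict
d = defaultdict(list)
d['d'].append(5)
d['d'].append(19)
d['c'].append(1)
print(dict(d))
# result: {'d': [5, 19], 'c': [1]}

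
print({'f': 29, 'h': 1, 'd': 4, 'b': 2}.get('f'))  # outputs 29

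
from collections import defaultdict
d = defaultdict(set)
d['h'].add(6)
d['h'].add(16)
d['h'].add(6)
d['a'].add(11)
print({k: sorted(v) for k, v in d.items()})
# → {'h': [6, 16], 'a': [11]}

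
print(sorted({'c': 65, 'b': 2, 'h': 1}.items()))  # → [('b', 2), ('c', 65), ('h', 1)]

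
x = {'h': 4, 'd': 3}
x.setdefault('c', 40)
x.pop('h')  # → 4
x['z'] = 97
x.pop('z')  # 97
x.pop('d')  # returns 3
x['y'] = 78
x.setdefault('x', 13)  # 13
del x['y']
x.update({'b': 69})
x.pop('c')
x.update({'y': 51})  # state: {'x': 13, 'b': 69, 'y': 51}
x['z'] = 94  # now {'x': 13, 'b': 69, 'y': 51, 'z': 94}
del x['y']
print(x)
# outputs {'x': 13, 'b': 69, 'z': 94}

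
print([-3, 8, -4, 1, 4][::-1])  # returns [4, 1, -4, 8, -3]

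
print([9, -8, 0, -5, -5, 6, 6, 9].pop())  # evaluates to 9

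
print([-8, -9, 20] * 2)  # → [-8, -9, 20, -8, -9, 20]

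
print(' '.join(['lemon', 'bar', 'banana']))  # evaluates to lemon bar banana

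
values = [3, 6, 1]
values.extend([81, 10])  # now [3, 6, 1, 81, 10]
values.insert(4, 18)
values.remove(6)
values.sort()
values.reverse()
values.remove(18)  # [81, 10, 3, 1]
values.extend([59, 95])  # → [81, 10, 3, 1, 59, 95]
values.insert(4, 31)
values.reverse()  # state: [95, 59, 31, 1, 3, 10, 81]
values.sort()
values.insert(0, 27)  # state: [27, 1, 3, 10, 31, 59, 81, 95]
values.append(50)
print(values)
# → [27, 1, 3, 10, 31, 59, 81, 95, 50]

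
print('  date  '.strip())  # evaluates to date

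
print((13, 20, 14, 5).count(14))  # 1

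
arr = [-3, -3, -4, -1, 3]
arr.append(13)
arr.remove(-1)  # [-3, -3, -4, 3, 13]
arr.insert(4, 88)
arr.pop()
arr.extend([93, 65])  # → [-3, -3, -4, 3, 88, 93, 65]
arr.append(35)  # [-3, -3, -4, 3, 88, 93, 65, 35]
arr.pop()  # 35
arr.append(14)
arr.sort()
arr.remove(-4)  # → [-3, -3, 3, 14, 65, 88, 93]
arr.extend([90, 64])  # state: [-3, -3, 3, 14, 65, 88, 93, 90, 64]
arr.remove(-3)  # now [-3, 3, 14, 65, 88, 93, 90, 64]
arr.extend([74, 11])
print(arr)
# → [-3, 3, 14, 65, 88, 93, 90, 64, 74, 11]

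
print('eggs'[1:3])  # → gg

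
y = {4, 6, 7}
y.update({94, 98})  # {4, 6, 7, 94, 98}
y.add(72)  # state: {4, 6, 7, 72, 94, 98}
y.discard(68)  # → {4, 6, 7, 72, 94, 98}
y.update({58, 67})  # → {4, 6, 7, 58, 67, 72, 94, 98}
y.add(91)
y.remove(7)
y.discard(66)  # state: {4, 6, 58, 67, 72, 91, 94, 98}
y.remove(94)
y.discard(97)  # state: {4, 6, 58, 67, 72, 91, 98}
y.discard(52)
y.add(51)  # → {4, 6, 51, 58, 67, 72, 91, 98}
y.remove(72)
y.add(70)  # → {4, 6, 51, 58, 67, 70, 91, 98}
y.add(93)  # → {4, 6, 51, 58, 67, 70, 91, 93, 98}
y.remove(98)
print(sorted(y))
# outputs [4, 6, 51, 58, 67, 70, 91, 93]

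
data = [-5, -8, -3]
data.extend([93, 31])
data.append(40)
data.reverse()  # [40, 31, 93, -3, -8, -5]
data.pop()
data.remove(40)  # [31, 93, -3, -8]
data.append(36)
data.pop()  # 36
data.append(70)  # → [31, 93, -3, -8, 70]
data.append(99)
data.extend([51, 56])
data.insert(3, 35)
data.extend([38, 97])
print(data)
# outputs [31, 93, -3, 35, -8, 70, 99, 51, 56, 38, 97]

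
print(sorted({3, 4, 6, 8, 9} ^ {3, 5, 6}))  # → [4, 5, 8, 9]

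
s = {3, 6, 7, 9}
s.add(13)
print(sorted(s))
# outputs [3, 6, 7, 9, 13]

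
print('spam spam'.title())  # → Spam Spam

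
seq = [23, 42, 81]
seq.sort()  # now [23, 42, 81]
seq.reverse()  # [81, 42, 23]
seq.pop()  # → 23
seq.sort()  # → [42, 81]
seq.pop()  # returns 81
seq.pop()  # 42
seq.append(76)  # [76]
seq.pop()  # 76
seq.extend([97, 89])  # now [97, 89]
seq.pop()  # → 89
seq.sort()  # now [97]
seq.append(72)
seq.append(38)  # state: [97, 72, 38]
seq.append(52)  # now [97, 72, 38, 52]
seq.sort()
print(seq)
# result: [38, 52, 72, 97]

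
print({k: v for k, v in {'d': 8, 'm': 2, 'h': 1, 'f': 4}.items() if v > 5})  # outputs {'d': 8}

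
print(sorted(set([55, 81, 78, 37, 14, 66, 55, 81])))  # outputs [14, 37, 55, 66, 78, 81]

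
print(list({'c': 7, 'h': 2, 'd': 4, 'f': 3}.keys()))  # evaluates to ['c', 'h', 'd', 'f']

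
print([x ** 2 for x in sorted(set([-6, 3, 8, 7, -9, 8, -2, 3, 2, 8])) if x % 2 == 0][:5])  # [36, 4, 4, 64]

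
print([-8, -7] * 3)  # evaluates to [-8, -7, -8, -7, -8, -7]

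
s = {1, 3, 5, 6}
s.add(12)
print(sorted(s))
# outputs [1, 3, 5, 6, 12]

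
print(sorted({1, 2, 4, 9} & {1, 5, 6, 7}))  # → [1]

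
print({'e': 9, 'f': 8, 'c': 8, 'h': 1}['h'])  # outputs 1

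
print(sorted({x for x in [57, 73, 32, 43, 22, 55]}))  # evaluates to [22, 32, 43, 55, 57, 73]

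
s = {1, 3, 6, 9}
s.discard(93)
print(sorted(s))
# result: [1, 3, 6, 9]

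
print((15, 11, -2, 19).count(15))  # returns 1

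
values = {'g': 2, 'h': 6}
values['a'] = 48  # {'g': 2, 'h': 6, 'a': 48}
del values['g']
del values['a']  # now {'h': 6}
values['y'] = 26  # {'h': 6, 'y': 26}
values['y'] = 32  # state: {'h': 6, 'y': 32}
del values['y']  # {'h': 6}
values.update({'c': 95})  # {'h': 6, 'c': 95}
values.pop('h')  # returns 6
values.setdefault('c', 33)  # 95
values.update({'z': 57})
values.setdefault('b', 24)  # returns 24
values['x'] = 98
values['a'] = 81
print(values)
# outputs {'c': 95, 'z': 57, 'b': 24, 'x': 98, 'a': 81}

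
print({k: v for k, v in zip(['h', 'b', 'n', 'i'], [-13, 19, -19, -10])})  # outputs {'h': -13, 'b': 19, 'n': -19, 'i': -10}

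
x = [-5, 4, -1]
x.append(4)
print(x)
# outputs [-5, 4, -1, 4]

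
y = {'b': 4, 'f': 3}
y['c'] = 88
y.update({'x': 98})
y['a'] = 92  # {'b': 4, 'f': 3, 'c': 88, 'x': 98, 'a': 92}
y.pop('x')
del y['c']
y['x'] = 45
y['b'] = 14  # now {'b': 14, 'f': 3, 'a': 92, 'x': 45}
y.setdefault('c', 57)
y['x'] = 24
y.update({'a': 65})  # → {'b': 14, 'f': 3, 'a': 65, 'x': 24, 'c': 57}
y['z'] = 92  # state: {'b': 14, 'f': 3, 'a': 65, 'x': 24, 'c': 57, 'z': 92}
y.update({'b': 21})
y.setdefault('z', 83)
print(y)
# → {'b': 21, 'f': 3, 'a': 65, 'x': 24, 'c': 57, 'z': 92}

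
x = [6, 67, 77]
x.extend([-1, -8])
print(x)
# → [6, 67, 77, -1, -8]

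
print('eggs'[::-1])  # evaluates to sgge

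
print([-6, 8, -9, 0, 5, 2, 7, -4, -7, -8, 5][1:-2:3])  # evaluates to [8, 5, -4]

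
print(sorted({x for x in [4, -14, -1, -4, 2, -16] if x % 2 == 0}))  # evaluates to [-16, -14, -4, 2, 4]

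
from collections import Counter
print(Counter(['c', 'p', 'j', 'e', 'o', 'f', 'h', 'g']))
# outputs Counter({'c': 1, 'p': 1, 'j': 1, 'e': 1, 'o': 1, 'f': 1, 'h': 1, 'g': 1})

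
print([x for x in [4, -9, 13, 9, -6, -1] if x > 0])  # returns [4, 13, 9]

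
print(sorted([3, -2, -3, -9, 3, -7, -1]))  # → [-9, -7, -3, -2, -1, 3, 3]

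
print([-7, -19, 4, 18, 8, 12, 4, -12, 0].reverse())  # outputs None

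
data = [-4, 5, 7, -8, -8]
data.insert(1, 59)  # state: [-4, 59, 5, 7, -8, -8]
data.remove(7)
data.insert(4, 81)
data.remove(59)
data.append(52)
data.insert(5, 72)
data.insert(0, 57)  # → [57, -4, 5, -8, 81, -8, 72, 52]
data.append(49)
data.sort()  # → [-8, -8, -4, 5, 49, 52, 57, 72, 81]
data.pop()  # 81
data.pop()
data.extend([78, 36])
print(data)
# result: [-8, -8, -4, 5, 49, 52, 57, 78, 36]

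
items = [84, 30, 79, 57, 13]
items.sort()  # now [13, 30, 57, 79, 84]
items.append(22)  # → [13, 30, 57, 79, 84, 22]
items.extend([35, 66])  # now [13, 30, 57, 79, 84, 22, 35, 66]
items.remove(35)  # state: [13, 30, 57, 79, 84, 22, 66]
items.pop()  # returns 66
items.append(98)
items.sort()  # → [13, 22, 30, 57, 79, 84, 98]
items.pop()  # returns 98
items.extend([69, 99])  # [13, 22, 30, 57, 79, 84, 69, 99]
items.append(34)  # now [13, 22, 30, 57, 79, 84, 69, 99, 34]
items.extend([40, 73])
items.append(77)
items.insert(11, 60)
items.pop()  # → 77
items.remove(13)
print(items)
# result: [22, 30, 57, 79, 84, 69, 99, 34, 40, 73, 60]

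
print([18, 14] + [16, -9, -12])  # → [18, 14, 16, -9, -12]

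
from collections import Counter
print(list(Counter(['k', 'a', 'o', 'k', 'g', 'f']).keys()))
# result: ['k', 'a', 'o', 'g', 'f']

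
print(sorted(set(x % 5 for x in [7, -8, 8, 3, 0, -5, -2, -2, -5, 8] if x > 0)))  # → [2, 3]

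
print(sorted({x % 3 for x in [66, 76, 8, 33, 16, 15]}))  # [0, 1, 2]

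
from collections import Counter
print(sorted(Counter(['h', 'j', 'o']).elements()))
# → ['h', 'j', 'o']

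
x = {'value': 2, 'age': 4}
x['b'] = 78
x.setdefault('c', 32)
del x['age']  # {'value': 2, 'b': 78, 'c': 32}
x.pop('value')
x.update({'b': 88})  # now {'b': 88, 'c': 32}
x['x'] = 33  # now {'b': 88, 'c': 32, 'x': 33}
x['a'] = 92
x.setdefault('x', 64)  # 33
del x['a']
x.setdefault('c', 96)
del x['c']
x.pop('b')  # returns 88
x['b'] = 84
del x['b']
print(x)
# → {'x': 33}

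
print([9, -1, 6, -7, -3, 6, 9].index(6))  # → 2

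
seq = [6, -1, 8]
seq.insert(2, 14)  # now [6, -1, 14, 8]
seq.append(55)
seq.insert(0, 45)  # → [45, 6, -1, 14, 8, 55]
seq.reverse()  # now [55, 8, 14, -1, 6, 45]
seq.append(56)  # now [55, 8, 14, -1, 6, 45, 56]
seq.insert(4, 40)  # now [55, 8, 14, -1, 40, 6, 45, 56]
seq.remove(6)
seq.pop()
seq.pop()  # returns 45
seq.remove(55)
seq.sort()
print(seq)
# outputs [-1, 8, 14, 40]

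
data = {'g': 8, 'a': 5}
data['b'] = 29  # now {'g': 8, 'a': 5, 'b': 29}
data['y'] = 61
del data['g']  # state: {'a': 5, 'b': 29, 'y': 61}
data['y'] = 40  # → {'a': 5, 'b': 29, 'y': 40}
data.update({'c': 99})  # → {'a': 5, 'b': 29, 'y': 40, 'c': 99}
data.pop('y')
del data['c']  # {'a': 5, 'b': 29}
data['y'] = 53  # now {'a': 5, 'b': 29, 'y': 53}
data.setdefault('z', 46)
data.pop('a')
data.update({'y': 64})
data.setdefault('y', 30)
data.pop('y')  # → 64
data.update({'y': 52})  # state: {'b': 29, 'z': 46, 'y': 52}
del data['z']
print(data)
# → {'b': 29, 'y': 52}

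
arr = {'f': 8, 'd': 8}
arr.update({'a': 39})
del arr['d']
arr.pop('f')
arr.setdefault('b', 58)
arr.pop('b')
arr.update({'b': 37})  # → {'a': 39, 'b': 37}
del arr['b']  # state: {'a': 39}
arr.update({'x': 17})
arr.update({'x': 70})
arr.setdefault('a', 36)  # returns 39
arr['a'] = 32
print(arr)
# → {'a': 32, 'x': 70}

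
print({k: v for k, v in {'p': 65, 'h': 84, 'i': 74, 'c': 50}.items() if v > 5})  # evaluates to {'p': 65, 'h': 84, 'i': 74, 'c': 50}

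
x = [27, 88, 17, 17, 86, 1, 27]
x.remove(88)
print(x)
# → [27, 17, 17, 86, 1, 27]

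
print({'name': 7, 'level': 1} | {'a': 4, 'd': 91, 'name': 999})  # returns {'name': 999, 'level': 1, 'a': 4, 'd': 91}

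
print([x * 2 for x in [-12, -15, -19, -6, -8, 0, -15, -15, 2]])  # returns [-24, -30, -38, -12, -16, 0, -30, -30, 4]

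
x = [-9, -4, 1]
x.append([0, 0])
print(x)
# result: [-9, -4, 1, [0, 0]]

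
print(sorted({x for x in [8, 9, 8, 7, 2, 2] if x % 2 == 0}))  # [2, 8]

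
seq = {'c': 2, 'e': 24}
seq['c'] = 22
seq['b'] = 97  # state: {'c': 22, 'e': 24, 'b': 97}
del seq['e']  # {'c': 22, 'b': 97}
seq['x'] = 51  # {'c': 22, 'b': 97, 'x': 51}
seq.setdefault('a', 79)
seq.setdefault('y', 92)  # 92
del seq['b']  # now {'c': 22, 'x': 51, 'a': 79, 'y': 92}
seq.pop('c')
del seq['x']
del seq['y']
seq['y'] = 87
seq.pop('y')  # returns 87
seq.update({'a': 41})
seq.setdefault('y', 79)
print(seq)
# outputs {'a': 41, 'y': 79}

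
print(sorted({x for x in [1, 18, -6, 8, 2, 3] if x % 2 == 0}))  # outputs [-6, 2, 8, 18]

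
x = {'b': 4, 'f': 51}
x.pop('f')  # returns 51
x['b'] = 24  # {'b': 24}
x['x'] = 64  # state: {'b': 24, 'x': 64}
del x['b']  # {'x': 64}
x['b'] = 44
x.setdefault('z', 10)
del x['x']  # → {'b': 44, 'z': 10}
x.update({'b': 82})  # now {'b': 82, 'z': 10}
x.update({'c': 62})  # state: {'b': 82, 'z': 10, 'c': 62}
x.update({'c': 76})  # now {'b': 82, 'z': 10, 'c': 76}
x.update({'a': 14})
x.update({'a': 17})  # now {'b': 82, 'z': 10, 'c': 76, 'a': 17}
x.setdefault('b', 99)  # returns 82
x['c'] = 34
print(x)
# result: {'b': 82, 'z': 10, 'c': 34, 'a': 17}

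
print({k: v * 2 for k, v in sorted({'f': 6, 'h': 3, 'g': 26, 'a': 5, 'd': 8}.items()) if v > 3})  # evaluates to {'a': 10, 'd': 16, 'f': 12, 'g': 52}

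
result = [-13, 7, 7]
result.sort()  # [-13, 7, 7]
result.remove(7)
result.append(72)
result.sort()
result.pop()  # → 72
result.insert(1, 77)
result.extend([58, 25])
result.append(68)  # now [-13, 77, 7, 58, 25, 68]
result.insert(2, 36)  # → [-13, 77, 36, 7, 58, 25, 68]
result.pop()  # 68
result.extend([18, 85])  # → [-13, 77, 36, 7, 58, 25, 18, 85]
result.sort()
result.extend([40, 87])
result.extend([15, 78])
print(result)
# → [-13, 7, 18, 25, 36, 58, 77, 85, 40, 87, 15, 78]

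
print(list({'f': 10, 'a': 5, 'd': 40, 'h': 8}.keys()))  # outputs ['f', 'a', 'd', 'h']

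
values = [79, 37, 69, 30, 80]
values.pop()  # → 80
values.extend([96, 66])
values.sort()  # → [30, 37, 66, 69, 79, 96]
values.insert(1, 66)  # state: [30, 66, 37, 66, 69, 79, 96]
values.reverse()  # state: [96, 79, 69, 66, 37, 66, 30]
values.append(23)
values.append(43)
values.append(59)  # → [96, 79, 69, 66, 37, 66, 30, 23, 43, 59]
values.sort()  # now [23, 30, 37, 43, 59, 66, 66, 69, 79, 96]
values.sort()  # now [23, 30, 37, 43, 59, 66, 66, 69, 79, 96]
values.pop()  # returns 96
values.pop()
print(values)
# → [23, 30, 37, 43, 59, 66, 66, 69]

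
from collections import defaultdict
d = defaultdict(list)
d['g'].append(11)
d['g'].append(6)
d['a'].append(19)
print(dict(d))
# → {'g': [11, 6], 'a': [19]}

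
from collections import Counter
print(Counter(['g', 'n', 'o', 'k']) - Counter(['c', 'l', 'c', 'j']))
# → Counter({'g': 1, 'n': 1, 'o': 1, 'k': 1})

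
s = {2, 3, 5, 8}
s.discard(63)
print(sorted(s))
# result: [2, 3, 5, 8]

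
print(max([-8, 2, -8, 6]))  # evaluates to 6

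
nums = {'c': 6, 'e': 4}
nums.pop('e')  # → 4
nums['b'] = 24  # {'c': 6, 'b': 24}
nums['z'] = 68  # {'c': 6, 'b': 24, 'z': 68}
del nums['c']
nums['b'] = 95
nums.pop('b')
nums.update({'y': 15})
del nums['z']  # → {'y': 15}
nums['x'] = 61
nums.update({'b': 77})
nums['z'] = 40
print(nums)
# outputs {'y': 15, 'x': 61, 'b': 77, 'z': 40}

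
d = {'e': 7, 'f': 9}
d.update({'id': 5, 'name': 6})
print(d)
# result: {'e': 7, 'f': 9, 'id': 5, 'name': 6}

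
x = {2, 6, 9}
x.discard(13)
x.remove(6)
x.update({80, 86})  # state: {2, 9, 80, 86}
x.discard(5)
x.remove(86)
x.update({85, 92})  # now {2, 9, 80, 85, 92}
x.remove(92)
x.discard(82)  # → {2, 9, 80, 85}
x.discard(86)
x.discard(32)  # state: {2, 9, 80, 85}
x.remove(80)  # {2, 9, 85}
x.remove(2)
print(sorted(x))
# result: [9, 85]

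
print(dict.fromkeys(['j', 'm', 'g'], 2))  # {'j': 2, 'm': 2, 'g': 2}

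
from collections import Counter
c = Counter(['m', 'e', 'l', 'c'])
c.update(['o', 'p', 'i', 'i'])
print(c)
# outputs Counter({'i': 2, 'm': 1, 'e': 1, 'l': 1, 'c': 1, 'o': 1, 'p': 1})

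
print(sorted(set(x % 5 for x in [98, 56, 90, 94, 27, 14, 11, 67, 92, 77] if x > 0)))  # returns [0, 1, 2, 3, 4]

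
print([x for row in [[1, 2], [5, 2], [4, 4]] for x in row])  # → [1, 2, 5, 2, 4, 4]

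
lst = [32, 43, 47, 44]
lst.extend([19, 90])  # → [32, 43, 47, 44, 19, 90]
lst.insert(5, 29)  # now [32, 43, 47, 44, 19, 29, 90]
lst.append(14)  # [32, 43, 47, 44, 19, 29, 90, 14]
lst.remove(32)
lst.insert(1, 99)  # [43, 99, 47, 44, 19, 29, 90, 14]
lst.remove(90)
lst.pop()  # 14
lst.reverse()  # [29, 19, 44, 47, 99, 43]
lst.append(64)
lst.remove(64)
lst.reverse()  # [43, 99, 47, 44, 19, 29]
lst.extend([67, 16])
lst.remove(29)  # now [43, 99, 47, 44, 19, 67, 16]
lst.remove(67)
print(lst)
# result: [43, 99, 47, 44, 19, 16]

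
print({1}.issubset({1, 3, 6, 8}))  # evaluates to True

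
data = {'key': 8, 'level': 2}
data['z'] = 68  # {'key': 8, 'level': 2, 'z': 68}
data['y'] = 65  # {'key': 8, 'level': 2, 'z': 68, 'y': 65}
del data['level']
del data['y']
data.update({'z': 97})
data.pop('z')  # 97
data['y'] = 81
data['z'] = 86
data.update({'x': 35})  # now {'key': 8, 'y': 81, 'z': 86, 'x': 35}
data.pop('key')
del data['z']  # {'y': 81, 'x': 35}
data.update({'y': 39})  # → {'y': 39, 'x': 35}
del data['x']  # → {'y': 39}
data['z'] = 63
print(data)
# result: {'y': 39, 'z': 63}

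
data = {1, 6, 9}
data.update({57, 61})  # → {1, 6, 9, 57, 61}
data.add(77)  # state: {1, 6, 9, 57, 61, 77}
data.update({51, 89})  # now {1, 6, 9, 51, 57, 61, 77, 89}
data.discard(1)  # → {6, 9, 51, 57, 61, 77, 89}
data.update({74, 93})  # {6, 9, 51, 57, 61, 74, 77, 89, 93}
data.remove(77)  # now {6, 9, 51, 57, 61, 74, 89, 93}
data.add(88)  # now {6, 9, 51, 57, 61, 74, 88, 89, 93}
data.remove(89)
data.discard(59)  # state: {6, 9, 51, 57, 61, 74, 88, 93}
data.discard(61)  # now {6, 9, 51, 57, 74, 88, 93}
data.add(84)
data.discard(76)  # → {6, 9, 51, 57, 74, 84, 88, 93}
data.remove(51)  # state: {6, 9, 57, 74, 84, 88, 93}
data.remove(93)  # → {6, 9, 57, 74, 84, 88}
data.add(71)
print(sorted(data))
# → [6, 9, 57, 71, 74, 84, 88]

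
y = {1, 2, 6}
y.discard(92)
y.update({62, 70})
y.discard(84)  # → {1, 2, 6, 62, 70}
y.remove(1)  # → {2, 6, 62, 70}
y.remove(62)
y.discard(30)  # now {2, 6, 70}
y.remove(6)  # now {2, 70}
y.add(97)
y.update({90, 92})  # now {2, 70, 90, 92, 97}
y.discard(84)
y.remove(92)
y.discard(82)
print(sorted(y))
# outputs [2, 70, 90, 97]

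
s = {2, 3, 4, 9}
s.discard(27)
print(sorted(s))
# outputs [2, 3, 4, 9]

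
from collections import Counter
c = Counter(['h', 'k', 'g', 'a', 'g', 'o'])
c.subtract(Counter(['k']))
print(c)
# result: Counter({'g': 2, 'h': 1, 'a': 1, 'o': 1, 'k': 0})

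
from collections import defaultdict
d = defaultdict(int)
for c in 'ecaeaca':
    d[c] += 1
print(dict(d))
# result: {'e': 2, 'c': 2, 'a': 3}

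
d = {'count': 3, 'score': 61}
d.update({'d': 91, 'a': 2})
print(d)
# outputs {'count': 3, 'score': 61, 'd': 91, 'a': 2}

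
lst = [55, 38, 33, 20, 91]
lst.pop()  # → 91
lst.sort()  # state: [20, 33, 38, 55]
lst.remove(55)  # [20, 33, 38]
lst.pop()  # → 38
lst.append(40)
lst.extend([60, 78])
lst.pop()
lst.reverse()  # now [60, 40, 33, 20]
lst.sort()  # [20, 33, 40, 60]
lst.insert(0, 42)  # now [42, 20, 33, 40, 60]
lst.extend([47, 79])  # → [42, 20, 33, 40, 60, 47, 79]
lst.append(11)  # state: [42, 20, 33, 40, 60, 47, 79, 11]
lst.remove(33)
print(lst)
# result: [42, 20, 40, 60, 47, 79, 11]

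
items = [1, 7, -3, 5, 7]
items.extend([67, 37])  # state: [1, 7, -3, 5, 7, 67, 37]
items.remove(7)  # [1, -3, 5, 7, 67, 37]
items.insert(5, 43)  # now [1, -3, 5, 7, 67, 43, 37]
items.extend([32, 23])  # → [1, -3, 5, 7, 67, 43, 37, 32, 23]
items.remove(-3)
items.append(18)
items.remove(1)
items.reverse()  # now [18, 23, 32, 37, 43, 67, 7, 5]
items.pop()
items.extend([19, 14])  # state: [18, 23, 32, 37, 43, 67, 7, 19, 14]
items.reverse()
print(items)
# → [14, 19, 7, 67, 43, 37, 32, 23, 18]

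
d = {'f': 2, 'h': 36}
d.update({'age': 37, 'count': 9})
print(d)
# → {'f': 2, 'h': 36, 'age': 37, 'count': 9}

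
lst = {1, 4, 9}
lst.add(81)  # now {1, 4, 9, 81}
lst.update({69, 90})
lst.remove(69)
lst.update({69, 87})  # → {1, 4, 9, 69, 81, 87, 90}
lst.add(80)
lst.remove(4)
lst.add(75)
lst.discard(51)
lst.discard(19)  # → {1, 9, 69, 75, 80, 81, 87, 90}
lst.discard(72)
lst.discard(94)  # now {1, 9, 69, 75, 80, 81, 87, 90}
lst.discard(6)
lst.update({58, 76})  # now {1, 9, 58, 69, 75, 76, 80, 81, 87, 90}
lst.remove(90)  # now {1, 9, 58, 69, 75, 76, 80, 81, 87}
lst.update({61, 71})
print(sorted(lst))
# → [1, 9, 58, 61, 69, 71, 75, 76, 80, 81, 87]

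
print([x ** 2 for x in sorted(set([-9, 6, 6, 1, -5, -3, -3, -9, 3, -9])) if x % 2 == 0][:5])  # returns [36]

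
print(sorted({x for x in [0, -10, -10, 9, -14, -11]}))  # [-14, -11, -10, 0, 9]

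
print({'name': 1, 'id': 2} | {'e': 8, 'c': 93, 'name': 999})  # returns {'name': 999, 'id': 2, 'e': 8, 'c': 93}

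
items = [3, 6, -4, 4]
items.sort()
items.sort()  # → [-4, 3, 4, 6]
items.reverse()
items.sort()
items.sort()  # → [-4, 3, 4, 6]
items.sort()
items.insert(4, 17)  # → [-4, 3, 4, 6, 17]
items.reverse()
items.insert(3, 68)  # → [17, 6, 4, 68, 3, -4]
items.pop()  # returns -4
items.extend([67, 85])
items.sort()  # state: [3, 4, 6, 17, 67, 68, 85]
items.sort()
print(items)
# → [3, 4, 6, 17, 67, 68, 85]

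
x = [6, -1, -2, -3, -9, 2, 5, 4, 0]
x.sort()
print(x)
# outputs [-9, -3, -2, -1, 0, 2, 4, 5, 6]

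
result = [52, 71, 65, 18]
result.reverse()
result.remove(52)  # [18, 65, 71]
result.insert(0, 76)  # [76, 18, 65, 71]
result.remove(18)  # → [76, 65, 71]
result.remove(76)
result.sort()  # [65, 71]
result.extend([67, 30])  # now [65, 71, 67, 30]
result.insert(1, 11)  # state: [65, 11, 71, 67, 30]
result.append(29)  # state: [65, 11, 71, 67, 30, 29]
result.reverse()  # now [29, 30, 67, 71, 11, 65]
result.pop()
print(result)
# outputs [29, 30, 67, 71, 11]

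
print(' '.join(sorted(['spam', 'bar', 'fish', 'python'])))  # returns bar fish python spam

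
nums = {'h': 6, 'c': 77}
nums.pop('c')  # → 77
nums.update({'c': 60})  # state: {'h': 6, 'c': 60}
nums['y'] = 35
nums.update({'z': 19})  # {'h': 6, 'c': 60, 'y': 35, 'z': 19}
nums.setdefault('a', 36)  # 36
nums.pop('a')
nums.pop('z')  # 19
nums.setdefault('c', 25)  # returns 60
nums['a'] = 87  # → {'h': 6, 'c': 60, 'y': 35, 'a': 87}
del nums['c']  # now {'h': 6, 'y': 35, 'a': 87}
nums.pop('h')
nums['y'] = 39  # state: {'y': 39, 'a': 87}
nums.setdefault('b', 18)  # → 18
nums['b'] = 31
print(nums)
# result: {'y': 39, 'a': 87, 'b': 31}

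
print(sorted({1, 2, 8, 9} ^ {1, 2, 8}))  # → [9]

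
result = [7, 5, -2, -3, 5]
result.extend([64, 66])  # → [7, 5, -2, -3, 5, 64, 66]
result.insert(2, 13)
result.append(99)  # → [7, 5, 13, -2, -3, 5, 64, 66, 99]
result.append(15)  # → [7, 5, 13, -2, -3, 5, 64, 66, 99, 15]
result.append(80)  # [7, 5, 13, -2, -3, 5, 64, 66, 99, 15, 80]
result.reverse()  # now [80, 15, 99, 66, 64, 5, -3, -2, 13, 5, 7]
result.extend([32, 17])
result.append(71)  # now [80, 15, 99, 66, 64, 5, -3, -2, 13, 5, 7, 32, 17, 71]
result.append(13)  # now [80, 15, 99, 66, 64, 5, -3, -2, 13, 5, 7, 32, 17, 71, 13]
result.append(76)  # [80, 15, 99, 66, 64, 5, -3, -2, 13, 5, 7, 32, 17, 71, 13, 76]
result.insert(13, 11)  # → [80, 15, 99, 66, 64, 5, -3, -2, 13, 5, 7, 32, 17, 11, 71, 13, 76]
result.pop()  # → 76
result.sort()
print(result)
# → [-3, -2, 5, 5, 7, 11, 13, 13, 15, 17, 32, 64, 66, 71, 80, 99]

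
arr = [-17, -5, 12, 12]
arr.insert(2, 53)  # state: [-17, -5, 53, 12, 12]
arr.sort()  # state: [-17, -5, 12, 12, 53]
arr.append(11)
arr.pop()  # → 11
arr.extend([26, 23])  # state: [-17, -5, 12, 12, 53, 26, 23]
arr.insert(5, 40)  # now [-17, -5, 12, 12, 53, 40, 26, 23]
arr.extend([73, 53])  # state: [-17, -5, 12, 12, 53, 40, 26, 23, 73, 53]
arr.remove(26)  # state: [-17, -5, 12, 12, 53, 40, 23, 73, 53]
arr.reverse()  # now [53, 73, 23, 40, 53, 12, 12, -5, -17]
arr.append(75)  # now [53, 73, 23, 40, 53, 12, 12, -5, -17, 75]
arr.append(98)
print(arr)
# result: [53, 73, 23, 40, 53, 12, 12, -5, -17, 75, 98]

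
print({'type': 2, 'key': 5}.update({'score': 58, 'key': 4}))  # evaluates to None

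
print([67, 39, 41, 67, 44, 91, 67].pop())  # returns 67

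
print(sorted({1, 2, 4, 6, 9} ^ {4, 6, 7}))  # [1, 2, 7, 9]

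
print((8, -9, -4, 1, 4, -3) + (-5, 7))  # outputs (8, -9, -4, 1, 4, -3, -5, 7)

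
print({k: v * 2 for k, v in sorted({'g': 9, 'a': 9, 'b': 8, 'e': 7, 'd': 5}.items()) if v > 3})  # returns {'a': 18, 'b': 16, 'd': 10, 'e': 14, 'g': 18}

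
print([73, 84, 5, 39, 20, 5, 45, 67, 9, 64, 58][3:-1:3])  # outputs [39, 45, 64]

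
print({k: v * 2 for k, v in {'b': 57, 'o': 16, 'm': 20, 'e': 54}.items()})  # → {'b': 114, 'o': 32, 'm': 40, 'e': 108}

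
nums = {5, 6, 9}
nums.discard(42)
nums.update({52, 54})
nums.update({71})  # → {5, 6, 9, 52, 54, 71}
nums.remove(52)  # {5, 6, 9, 54, 71}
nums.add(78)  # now {5, 6, 9, 54, 71, 78}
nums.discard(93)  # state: {5, 6, 9, 54, 71, 78}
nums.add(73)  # {5, 6, 9, 54, 71, 73, 78}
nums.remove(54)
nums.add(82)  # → {5, 6, 9, 71, 73, 78, 82}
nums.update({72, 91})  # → {5, 6, 9, 71, 72, 73, 78, 82, 91}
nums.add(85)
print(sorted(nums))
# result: [5, 6, 9, 71, 72, 73, 78, 82, 85, 91]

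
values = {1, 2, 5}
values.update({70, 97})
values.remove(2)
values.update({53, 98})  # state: {1, 5, 53, 70, 97, 98}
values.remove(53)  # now {1, 5, 70, 97, 98}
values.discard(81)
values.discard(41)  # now {1, 5, 70, 97, 98}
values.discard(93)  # {1, 5, 70, 97, 98}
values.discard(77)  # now {1, 5, 70, 97, 98}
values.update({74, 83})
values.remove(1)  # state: {5, 70, 74, 83, 97, 98}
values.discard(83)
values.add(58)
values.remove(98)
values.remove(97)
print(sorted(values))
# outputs [5, 58, 70, 74]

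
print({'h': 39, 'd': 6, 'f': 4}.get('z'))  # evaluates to None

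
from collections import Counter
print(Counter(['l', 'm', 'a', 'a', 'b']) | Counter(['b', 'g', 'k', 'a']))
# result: Counter({'a': 2, 'l': 1, 'm': 1, 'b': 1, 'g': 1, 'k': 1})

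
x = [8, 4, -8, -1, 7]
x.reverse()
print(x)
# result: [7, -1, -8, 4, 8]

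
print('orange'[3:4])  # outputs n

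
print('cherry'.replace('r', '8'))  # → che88y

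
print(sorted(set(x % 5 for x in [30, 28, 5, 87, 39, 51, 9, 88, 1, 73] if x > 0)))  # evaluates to [0, 1, 2, 3, 4]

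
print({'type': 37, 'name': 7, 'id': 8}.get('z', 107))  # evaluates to 107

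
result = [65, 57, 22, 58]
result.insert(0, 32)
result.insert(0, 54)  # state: [54, 32, 65, 57, 22, 58]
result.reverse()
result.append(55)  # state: [58, 22, 57, 65, 32, 54, 55]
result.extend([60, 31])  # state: [58, 22, 57, 65, 32, 54, 55, 60, 31]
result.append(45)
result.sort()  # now [22, 31, 32, 45, 54, 55, 57, 58, 60, 65]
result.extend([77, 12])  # [22, 31, 32, 45, 54, 55, 57, 58, 60, 65, 77, 12]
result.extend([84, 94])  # [22, 31, 32, 45, 54, 55, 57, 58, 60, 65, 77, 12, 84, 94]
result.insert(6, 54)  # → [22, 31, 32, 45, 54, 55, 54, 57, 58, 60, 65, 77, 12, 84, 94]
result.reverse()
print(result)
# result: [94, 84, 12, 77, 65, 60, 58, 57, 54, 55, 54, 45, 32, 31, 22]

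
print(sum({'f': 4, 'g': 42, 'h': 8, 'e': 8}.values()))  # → 62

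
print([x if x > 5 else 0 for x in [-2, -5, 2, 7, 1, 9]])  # [0, 0, 0, 7, 0, 9]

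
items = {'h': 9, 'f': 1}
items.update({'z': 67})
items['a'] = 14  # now {'h': 9, 'f': 1, 'z': 67, 'a': 14}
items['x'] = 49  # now {'h': 9, 'f': 1, 'z': 67, 'a': 14, 'x': 49}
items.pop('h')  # 9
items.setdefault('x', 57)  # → 49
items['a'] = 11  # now {'f': 1, 'z': 67, 'a': 11, 'x': 49}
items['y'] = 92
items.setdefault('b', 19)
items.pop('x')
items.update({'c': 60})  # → {'f': 1, 'z': 67, 'a': 11, 'y': 92, 'b': 19, 'c': 60}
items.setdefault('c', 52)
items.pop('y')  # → 92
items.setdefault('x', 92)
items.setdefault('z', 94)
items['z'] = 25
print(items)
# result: {'f': 1, 'z': 25, 'a': 11, 'b': 19, 'c': 60, 'x': 92}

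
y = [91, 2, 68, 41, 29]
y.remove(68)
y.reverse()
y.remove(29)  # [41, 2, 91]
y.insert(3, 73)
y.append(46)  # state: [41, 2, 91, 73, 46]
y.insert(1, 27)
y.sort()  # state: [2, 27, 41, 46, 73, 91]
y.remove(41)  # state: [2, 27, 46, 73, 91]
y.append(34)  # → [2, 27, 46, 73, 91, 34]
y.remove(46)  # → [2, 27, 73, 91, 34]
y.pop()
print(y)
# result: [2, 27, 73, 91]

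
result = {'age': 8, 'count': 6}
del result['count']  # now {'age': 8}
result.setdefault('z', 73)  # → 73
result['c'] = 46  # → {'age': 8, 'z': 73, 'c': 46}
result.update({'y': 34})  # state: {'age': 8, 'z': 73, 'c': 46, 'y': 34}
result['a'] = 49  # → {'age': 8, 'z': 73, 'c': 46, 'y': 34, 'a': 49}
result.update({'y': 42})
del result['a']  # {'age': 8, 'z': 73, 'c': 46, 'y': 42}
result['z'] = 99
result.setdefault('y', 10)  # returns 42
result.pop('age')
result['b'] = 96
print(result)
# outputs {'z': 99, 'c': 46, 'y': 42, 'b': 96}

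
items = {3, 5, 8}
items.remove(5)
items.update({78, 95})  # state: {3, 8, 78, 95}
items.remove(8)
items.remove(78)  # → {3, 95}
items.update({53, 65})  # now {3, 53, 65, 95}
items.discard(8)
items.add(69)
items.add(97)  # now {3, 53, 65, 69, 95, 97}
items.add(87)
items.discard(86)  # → {3, 53, 65, 69, 87, 95, 97}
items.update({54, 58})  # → {3, 53, 54, 58, 65, 69, 87, 95, 97}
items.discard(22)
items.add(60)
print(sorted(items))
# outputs [3, 53, 54, 58, 60, 65, 69, 87, 95, 97]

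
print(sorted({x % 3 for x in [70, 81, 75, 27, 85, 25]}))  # [0, 1]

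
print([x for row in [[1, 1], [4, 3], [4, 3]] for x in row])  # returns [1, 1, 4, 3, 4, 3]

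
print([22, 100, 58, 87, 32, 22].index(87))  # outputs 3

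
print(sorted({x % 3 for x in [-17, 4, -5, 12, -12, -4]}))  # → [0, 1, 2]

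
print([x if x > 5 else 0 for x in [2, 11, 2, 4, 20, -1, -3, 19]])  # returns [0, 11, 0, 0, 20, 0, 0, 19]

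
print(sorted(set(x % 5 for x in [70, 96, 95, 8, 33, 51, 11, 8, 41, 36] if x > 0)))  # [0, 1, 3]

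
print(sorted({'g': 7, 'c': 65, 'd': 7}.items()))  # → [('c', 65), ('d', 7), ('g', 7)]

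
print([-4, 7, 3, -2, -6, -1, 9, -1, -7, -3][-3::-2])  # [-1, -1, -2, 7]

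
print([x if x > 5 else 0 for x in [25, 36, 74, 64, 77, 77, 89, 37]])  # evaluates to [25, 36, 74, 64, 77, 77, 89, 37]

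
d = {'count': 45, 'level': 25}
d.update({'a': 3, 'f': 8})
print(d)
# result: {'count': 45, 'level': 25, 'a': 3, 'f': 8}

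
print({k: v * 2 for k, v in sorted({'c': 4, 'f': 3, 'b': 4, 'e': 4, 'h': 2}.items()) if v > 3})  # {'b': 8, 'c': 8, 'e': 8}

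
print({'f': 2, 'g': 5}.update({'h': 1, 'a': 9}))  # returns None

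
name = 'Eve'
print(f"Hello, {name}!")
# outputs Hello, Eve!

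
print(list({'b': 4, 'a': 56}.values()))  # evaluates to [4, 56]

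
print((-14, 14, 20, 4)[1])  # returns 14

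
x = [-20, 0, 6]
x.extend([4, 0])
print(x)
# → [-20, 0, 6, 4, 0]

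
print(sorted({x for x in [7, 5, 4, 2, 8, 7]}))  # [2, 4, 5, 7, 8]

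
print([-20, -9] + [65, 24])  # [-20, -9, 65, 24]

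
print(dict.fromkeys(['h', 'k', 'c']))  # {'h': None, 'k': None, 'c': None}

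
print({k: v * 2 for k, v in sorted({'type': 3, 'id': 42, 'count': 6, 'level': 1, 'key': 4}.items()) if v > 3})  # {'count': 12, 'id': 84, 'key': 8}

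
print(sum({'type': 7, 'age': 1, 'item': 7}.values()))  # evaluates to 15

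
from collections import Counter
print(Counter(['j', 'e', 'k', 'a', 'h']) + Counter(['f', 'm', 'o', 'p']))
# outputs Counter({'j': 1, 'e': 1, 'k': 1, 'a': 1, 'h': 1, 'f': 1, 'm': 1, 'o': 1, 'p': 1})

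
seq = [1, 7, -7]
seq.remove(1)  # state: [7, -7]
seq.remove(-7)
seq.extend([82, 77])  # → [7, 82, 77]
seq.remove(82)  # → [7, 77]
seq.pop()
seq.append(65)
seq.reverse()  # [65, 7]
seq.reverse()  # [7, 65]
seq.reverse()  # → [65, 7]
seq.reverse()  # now [7, 65]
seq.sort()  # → [7, 65]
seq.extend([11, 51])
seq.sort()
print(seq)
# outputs [7, 11, 51, 65]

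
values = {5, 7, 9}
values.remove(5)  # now {7, 9}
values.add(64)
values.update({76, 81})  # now {7, 9, 64, 76, 81}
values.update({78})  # {7, 9, 64, 76, 78, 81}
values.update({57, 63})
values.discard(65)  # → {7, 9, 57, 63, 64, 76, 78, 81}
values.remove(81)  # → {7, 9, 57, 63, 64, 76, 78}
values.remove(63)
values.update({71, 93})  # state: {7, 9, 57, 64, 71, 76, 78, 93}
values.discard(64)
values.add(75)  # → {7, 9, 57, 71, 75, 76, 78, 93}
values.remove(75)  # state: {7, 9, 57, 71, 76, 78, 93}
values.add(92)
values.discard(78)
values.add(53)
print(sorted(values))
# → [7, 9, 53, 57, 71, 76, 92, 93]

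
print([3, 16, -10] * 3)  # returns [3, 16, -10, 3, 16, -10, 3, 16, -10]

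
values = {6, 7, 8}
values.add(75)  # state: {6, 7, 8, 75}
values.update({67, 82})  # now {6, 7, 8, 67, 75, 82}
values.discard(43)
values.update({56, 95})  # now {6, 7, 8, 56, 67, 75, 82, 95}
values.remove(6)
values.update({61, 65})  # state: {7, 8, 56, 61, 65, 67, 75, 82, 95}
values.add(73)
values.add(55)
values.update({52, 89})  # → {7, 8, 52, 55, 56, 61, 65, 67, 73, 75, 82, 89, 95}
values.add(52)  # {7, 8, 52, 55, 56, 61, 65, 67, 73, 75, 82, 89, 95}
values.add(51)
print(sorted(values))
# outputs [7, 8, 51, 52, 55, 56, 61, 65, 67, 73, 75, 82, 89, 95]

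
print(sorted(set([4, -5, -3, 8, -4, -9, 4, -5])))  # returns [-9, -5, -4, -3, 4, 8]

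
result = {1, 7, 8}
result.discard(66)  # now {1, 7, 8}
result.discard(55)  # {1, 7, 8}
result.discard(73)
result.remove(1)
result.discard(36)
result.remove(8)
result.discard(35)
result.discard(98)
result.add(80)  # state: {7, 80}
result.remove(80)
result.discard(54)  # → {7}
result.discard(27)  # {7}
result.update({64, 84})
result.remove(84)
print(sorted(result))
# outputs [7, 64]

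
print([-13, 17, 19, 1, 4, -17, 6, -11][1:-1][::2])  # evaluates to [17, 1, -17]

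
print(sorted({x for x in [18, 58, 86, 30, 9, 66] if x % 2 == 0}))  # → [18, 30, 58, 66, 86]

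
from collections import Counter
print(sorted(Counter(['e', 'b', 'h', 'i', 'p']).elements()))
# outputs ['b', 'e', 'h', 'i', 'p']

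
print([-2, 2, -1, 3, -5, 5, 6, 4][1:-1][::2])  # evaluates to [2, 3, 5]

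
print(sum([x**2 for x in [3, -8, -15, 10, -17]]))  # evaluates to 687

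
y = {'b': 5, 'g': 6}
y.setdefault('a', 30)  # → 30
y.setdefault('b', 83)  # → 5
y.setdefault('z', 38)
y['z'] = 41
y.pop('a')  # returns 30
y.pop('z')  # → 41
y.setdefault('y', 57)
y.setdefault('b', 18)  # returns 5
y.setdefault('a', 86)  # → 86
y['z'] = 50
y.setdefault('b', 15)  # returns 5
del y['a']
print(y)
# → {'b': 5, 'g': 6, 'y': 57, 'z': 50}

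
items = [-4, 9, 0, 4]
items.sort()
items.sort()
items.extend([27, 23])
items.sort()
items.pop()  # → 27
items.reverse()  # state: [23, 9, 4, 0, -4]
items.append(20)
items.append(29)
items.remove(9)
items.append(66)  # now [23, 4, 0, -4, 20, 29, 66]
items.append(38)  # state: [23, 4, 0, -4, 20, 29, 66, 38]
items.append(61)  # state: [23, 4, 0, -4, 20, 29, 66, 38, 61]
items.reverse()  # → [61, 38, 66, 29, 20, -4, 0, 4, 23]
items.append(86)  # [61, 38, 66, 29, 20, -4, 0, 4, 23, 86]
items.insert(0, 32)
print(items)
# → [32, 61, 38, 66, 29, 20, -4, 0, 4, 23, 86]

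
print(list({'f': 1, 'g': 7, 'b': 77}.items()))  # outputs [('f', 1), ('g', 7), ('b', 77)]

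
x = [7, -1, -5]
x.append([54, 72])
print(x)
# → [7, -1, -5, [54, 72]]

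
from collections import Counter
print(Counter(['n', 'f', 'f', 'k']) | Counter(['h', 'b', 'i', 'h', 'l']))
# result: Counter({'f': 2, 'h': 2, 'n': 1, 'k': 1, 'b': 1, 'i': 1, 'l': 1})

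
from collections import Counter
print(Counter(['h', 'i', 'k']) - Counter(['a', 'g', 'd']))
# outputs Counter({'h': 1, 'i': 1, 'k': 1})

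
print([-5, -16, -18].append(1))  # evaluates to None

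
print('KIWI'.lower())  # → kiwi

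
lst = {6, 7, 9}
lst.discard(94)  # {6, 7, 9}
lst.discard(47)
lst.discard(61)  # {6, 7, 9}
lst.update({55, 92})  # {6, 7, 9, 55, 92}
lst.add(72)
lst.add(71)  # {6, 7, 9, 55, 71, 72, 92}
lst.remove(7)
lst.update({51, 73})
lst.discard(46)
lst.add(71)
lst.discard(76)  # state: {6, 9, 51, 55, 71, 72, 73, 92}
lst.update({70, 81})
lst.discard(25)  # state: {6, 9, 51, 55, 70, 71, 72, 73, 81, 92}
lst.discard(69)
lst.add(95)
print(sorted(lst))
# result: [6, 9, 51, 55, 70, 71, 72, 73, 81, 92, 95]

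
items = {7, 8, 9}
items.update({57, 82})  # {7, 8, 9, 57, 82}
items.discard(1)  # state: {7, 8, 9, 57, 82}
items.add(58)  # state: {7, 8, 9, 57, 58, 82}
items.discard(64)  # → {7, 8, 9, 57, 58, 82}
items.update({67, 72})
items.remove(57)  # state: {7, 8, 9, 58, 67, 72, 82}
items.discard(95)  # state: {7, 8, 9, 58, 67, 72, 82}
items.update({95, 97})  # {7, 8, 9, 58, 67, 72, 82, 95, 97}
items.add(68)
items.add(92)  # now {7, 8, 9, 58, 67, 68, 72, 82, 92, 95, 97}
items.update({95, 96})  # {7, 8, 9, 58, 67, 68, 72, 82, 92, 95, 96, 97}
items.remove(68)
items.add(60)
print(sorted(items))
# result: [7, 8, 9, 58, 60, 67, 72, 82, 92, 95, 96, 97]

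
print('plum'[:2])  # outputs pl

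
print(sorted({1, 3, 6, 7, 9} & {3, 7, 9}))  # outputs [3, 7, 9]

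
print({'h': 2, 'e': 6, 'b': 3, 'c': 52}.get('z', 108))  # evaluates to 108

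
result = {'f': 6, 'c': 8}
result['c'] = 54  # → {'f': 6, 'c': 54}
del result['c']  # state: {'f': 6}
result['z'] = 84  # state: {'f': 6, 'z': 84}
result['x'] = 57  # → {'f': 6, 'z': 84, 'x': 57}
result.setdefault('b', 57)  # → 57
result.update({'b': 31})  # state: {'f': 6, 'z': 84, 'x': 57, 'b': 31}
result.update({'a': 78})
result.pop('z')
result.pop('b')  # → 31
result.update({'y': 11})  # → {'f': 6, 'x': 57, 'a': 78, 'y': 11}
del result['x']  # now {'f': 6, 'a': 78, 'y': 11}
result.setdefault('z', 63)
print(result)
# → {'f': 6, 'a': 78, 'y': 11, 'z': 63}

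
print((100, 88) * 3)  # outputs (100, 88, 100, 88, 100, 88)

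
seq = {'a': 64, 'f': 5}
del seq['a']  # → {'f': 5}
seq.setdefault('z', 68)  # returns 68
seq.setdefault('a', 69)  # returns 69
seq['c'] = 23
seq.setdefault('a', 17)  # 69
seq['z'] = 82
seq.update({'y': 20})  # {'f': 5, 'z': 82, 'a': 69, 'c': 23, 'y': 20}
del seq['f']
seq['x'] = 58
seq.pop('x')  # 58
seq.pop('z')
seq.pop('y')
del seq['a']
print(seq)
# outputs {'c': 23}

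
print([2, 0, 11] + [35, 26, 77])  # [2, 0, 11, 35, 26, 77]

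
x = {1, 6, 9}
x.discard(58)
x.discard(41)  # {1, 6, 9}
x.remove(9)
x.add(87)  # {1, 6, 87}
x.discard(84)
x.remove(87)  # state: {1, 6}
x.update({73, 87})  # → {1, 6, 73, 87}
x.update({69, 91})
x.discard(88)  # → {1, 6, 69, 73, 87, 91}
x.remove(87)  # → {1, 6, 69, 73, 91}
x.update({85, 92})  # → {1, 6, 69, 73, 85, 91, 92}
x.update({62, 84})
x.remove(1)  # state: {6, 62, 69, 73, 84, 85, 91, 92}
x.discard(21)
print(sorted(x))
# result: [6, 62, 69, 73, 84, 85, 91, 92]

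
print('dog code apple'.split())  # ['dog', 'code', 'apple']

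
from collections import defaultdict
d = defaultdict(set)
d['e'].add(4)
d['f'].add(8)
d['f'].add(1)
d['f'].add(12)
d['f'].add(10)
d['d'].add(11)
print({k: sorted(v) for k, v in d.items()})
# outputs {'e': [4], 'f': [1, 8, 10, 12], 'd': [11]}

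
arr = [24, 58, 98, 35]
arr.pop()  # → 35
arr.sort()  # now [24, 58, 98]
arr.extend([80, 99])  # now [24, 58, 98, 80, 99]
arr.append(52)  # [24, 58, 98, 80, 99, 52]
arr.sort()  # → [24, 52, 58, 80, 98, 99]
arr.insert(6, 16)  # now [24, 52, 58, 80, 98, 99, 16]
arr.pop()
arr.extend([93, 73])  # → [24, 52, 58, 80, 98, 99, 93, 73]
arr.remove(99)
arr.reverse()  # [73, 93, 98, 80, 58, 52, 24]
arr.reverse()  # [24, 52, 58, 80, 98, 93, 73]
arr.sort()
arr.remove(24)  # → [52, 58, 73, 80, 93, 98]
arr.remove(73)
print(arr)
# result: [52, 58, 80, 93, 98]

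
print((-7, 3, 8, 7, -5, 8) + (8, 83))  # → (-7, 3, 8, 7, -5, 8, 8, 83)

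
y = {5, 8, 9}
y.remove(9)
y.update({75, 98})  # {5, 8, 75, 98}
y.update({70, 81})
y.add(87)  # {5, 8, 70, 75, 81, 87, 98}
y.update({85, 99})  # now {5, 8, 70, 75, 81, 85, 87, 98, 99}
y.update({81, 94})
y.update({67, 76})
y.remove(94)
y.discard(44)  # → {5, 8, 67, 70, 75, 76, 81, 85, 87, 98, 99}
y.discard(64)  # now {5, 8, 67, 70, 75, 76, 81, 85, 87, 98, 99}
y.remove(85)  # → {5, 8, 67, 70, 75, 76, 81, 87, 98, 99}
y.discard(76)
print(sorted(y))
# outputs [5, 8, 67, 70, 75, 81, 87, 98, 99]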